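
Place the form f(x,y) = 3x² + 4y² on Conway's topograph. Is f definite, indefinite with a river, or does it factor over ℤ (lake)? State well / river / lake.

D = b²−4ac = 0² − 4·3·4 = -48
D < 0 ⇒ definite ⇒ every region one sign ⇒ single well

well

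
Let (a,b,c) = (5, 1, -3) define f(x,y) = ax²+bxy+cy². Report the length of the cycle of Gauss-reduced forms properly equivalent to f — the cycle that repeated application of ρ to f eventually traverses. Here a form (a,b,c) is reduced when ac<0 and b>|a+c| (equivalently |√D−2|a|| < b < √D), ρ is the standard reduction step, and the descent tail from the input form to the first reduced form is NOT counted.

D = 61, ⌊√D⌋ = 7
descent: ρ → (-3,5,3)  [lands on river]
river: ρ → (3,7,-1)
river: ρ → (-1,7,3)
river: ρ → (3,5,-3)
river: ρ → (-3,7,1)
river: ρ → (1,7,-3)
ρ-cycle length = 6 (tail of 1 descent step not counted)

6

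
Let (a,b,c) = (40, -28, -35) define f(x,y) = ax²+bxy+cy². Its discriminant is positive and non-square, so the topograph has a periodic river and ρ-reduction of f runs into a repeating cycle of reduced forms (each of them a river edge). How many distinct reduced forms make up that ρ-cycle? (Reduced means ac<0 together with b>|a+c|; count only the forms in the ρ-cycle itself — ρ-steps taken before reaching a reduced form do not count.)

D = 6384, ⌊√D⌋ = 79
descent: ρ → (-35,28,40)  [lands on river]
river: ρ → (40,52,-23)
river: ρ → (-23,40,52)
river: ρ → (52,64,-11)
river: ρ → (-11,68,40)
river: ρ → (40,12,-39)
river: ρ → (-39,66,13)
river: ρ → (13,64,-44)
river: ρ → (-44,24,33)
river: ρ → (33,42,-35)
ρ-cycle length = 10 (tail of 1 descent step not counted)

10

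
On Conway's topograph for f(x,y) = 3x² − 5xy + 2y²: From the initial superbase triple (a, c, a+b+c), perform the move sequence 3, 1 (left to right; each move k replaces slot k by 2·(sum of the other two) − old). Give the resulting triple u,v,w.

start (3,2,0) = (f(1,0),f(0,1),f(1,1))
replace slot 3: 2·(3+2) − 0 = 10 → (3,2,10)
replace slot 1: 2·(2+10) − 3 = 21 → (21,2,10)

21,2,10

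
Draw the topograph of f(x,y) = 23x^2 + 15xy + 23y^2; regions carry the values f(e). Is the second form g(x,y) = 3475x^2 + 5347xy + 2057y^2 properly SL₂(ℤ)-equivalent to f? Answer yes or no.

D₁ = -1891, D₂ = -1891
f: reduced (well bottom): (23,15,23) with a≤c, −a<b≤a
g: translate: b→-1603 (≡5347 mod 6950), so (3475,5347,2057)→(3475,-1603,185)
g: flip: (3475,-1603,185)→(185,1603,3475)
g: translate: b→123 (≡1603 mod 370), so (185,1603,3475)→(185,123,23)
g: flip: (185,123,23)→(23,-123,185)
g: translate: b→15 (≡-123 mod 46), so (23,-123,185)→(23,15,23)
g: reduced (well bottom): (23,15,23) with a≤c, −a<b≤a
reduced forms (23, 15, 23) vs (23, 15, 23) ⇒ equivalent

yes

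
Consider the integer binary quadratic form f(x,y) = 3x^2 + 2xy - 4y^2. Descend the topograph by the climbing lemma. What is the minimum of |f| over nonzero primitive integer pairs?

river: ρ → (-4,6,1)
river: ρ → (1,6,-4)
river: ρ → (-4,2,3)
river: ρ → (3,4,-3)
river: ρ → (-3,2,4)
river: ρ → (4,6,-1)
river: ρ → (-1,6,4)
river: ρ → (4,2,-3)
river: ρ → (-3,4,3)
river: ρ → (3,2,-4)
closes: descent 0, river 10
min |a| on river = 1

1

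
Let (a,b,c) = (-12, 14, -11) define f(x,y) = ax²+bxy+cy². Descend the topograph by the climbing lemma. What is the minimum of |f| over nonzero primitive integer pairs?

translate: b→10 (≡-14 mod 24), so (12,-14,11)→(12,10,9)
flip: (12,10,9)→(9,-10,12)
translate: b→8 (≡-10 mod 18), so (9,-10,12)→(9,8,11)
reduced (well bottom): (9,8,11) with a≤c, −a<b≤a
well minimum |f| = |-9| = 9 (negative-definite)

9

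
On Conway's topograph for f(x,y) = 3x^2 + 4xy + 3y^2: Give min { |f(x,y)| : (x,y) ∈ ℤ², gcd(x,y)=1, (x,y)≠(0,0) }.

translate: b→-2 (≡4 mod 6), so (3,4,3)→(3,-2,2)
flip: (3,-2,2)→(2,2,3)
reduced (well bottom): (2,2,3) with a≤c, −a<b≤a
well minimum = a = 2

2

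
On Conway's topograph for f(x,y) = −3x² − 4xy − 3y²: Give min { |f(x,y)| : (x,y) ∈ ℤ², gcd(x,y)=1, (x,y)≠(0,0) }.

translate: b→-2 (≡4 mod 6), so (3,4,3)→(3,-2,2)
flip: (3,-2,2)→(2,2,3)
reduced (well bottom): (2,2,3) with a≤c, −a<b≤a
well minimum |f| = |-2| = 2 (negative-definite)

2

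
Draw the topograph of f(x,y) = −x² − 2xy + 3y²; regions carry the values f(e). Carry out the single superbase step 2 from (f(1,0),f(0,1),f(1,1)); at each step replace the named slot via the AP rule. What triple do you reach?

start (-1,3,0) = (f(1,0),f(0,1),f(1,1))
replace slot 2: 2·((-1)+0) − 3 = -5 → (-1,-5,0)

-1,-5,0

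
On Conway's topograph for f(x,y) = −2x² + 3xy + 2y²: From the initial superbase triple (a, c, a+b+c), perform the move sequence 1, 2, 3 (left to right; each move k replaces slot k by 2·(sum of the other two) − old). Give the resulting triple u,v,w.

start (-2,2,3) = (f(1,0),f(0,1),f(1,1))
replace slot 1: 2·(2+3) − (-2) = 12 → (12,2,3)
replace slot 2: 2·(12+3) − 2 = 28 → (12,28,3)
replace slot 3: 2·(12+28) − 3 = 77 → (12,28,77)

12,28,77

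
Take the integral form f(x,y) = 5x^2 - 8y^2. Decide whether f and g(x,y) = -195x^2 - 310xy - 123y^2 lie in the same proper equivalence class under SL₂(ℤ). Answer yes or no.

D₁ = 160, D₂ = 160
river cycle of f (length 4): (5, 10, -3), (-3, 8, 8), (8, 8, -3), (-3, 10, 5)
river cycle of g (length 4): (5, 10, -3), (-3, 8, 8), (8, 8, -3), (-3, 10, 5)
cycles coincide ⇒ equivalent

yes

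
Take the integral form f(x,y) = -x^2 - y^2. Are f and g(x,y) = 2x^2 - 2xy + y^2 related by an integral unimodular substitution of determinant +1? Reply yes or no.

D₁ = -4, D₂ = -4
f is negative-definite; reduce −f:
−f: reduced (well bottom): (1,0,1) with a≤c, −a<b≤a
flip sign back: reduced form of f is (-1,0,-1)
g: translate: b→2 (≡-2 mod 4), so (2,-2,1)→(2,2,1)
g: flip: (2,2,1)→(1,-2,2)
g: translate: b→0 (≡-2 mod 2), so (1,-2,2)→(1,0,1)
g: reduced (well bottom): (1,0,1) with a≤c, −a<b≤a
reduced forms (-1, 0, -1) vs (1, 0, 1) ⇒ inequivalent

no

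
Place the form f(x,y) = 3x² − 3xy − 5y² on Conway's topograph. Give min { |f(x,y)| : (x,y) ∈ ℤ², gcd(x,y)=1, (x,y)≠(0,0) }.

descent: ρ → (-5,3,3)  [lands on river]
river: ρ → (3,3,-5)
river: ρ → (-5,7,1)
river: ρ → (1,7,-5)
closes: descent 1, river 4
min |a| on river = 1

1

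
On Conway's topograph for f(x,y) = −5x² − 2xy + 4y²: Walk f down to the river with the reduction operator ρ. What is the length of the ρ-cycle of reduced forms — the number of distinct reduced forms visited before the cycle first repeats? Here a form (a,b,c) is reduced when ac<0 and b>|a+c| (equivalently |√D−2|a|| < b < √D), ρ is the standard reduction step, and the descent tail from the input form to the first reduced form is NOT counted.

D = 84, ⌊√D⌋ = 9
descent: ρ → (4,2,-5)  [lands on river]
river: ρ → (-5,8,1)
river: ρ → (1,8,-5)
river: ρ → (-5,2,4)
river: ρ → (4,6,-3)
river: ρ → (-3,6,4)
ρ-cycle length = 6 (tail of 1 descent step not counted)

6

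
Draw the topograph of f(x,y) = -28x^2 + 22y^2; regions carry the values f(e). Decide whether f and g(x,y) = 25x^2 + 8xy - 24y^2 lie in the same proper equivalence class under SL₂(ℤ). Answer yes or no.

D₁ = 2464, D₂ = 2464
river cycle of f (length 8): (22, 44, -6), (-6, 40, 36), (36, 32, -10), (-10, 48, 4), (4, 48, -10), (-10, 32, 36), (36, 40, -6), (-6, 44, 22)
river cycle of g (length 10): (-24, 40, 9), (9, 32, -40), (-40, 48, 1), (1, 48, -40), (-40, 32, 9), (9, 40, -24), (-24, 8, 25), (25, 42, -7), (-7, 42, 25), (25, 8, -24)
cycles differ ⇒ inequivalent

no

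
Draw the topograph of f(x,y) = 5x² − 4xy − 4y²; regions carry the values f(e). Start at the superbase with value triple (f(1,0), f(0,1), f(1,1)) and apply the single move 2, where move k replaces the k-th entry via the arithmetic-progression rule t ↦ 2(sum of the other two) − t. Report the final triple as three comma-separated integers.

start (5,-4,-3) = (f(1,0),f(0,1),f(1,1))
replace slot 2: 2·(5+(-3)) − (-4) = 8 → (5,8,-3)

5,8,-3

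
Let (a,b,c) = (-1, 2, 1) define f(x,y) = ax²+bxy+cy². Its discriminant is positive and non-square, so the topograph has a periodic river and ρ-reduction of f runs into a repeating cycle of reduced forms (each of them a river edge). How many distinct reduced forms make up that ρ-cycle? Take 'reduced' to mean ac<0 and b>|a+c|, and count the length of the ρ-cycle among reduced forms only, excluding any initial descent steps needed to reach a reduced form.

D = 8, ⌊√D⌋ = 2
river: ρ → (1,2,-1)
river: ρ → (-1,2,1)
ρ-cycle length = 2 (tail of 0 descent steps not counted)

2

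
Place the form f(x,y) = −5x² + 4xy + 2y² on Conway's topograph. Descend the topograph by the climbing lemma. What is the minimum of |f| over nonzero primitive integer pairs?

river: ρ → (2,4,-5)
river: ρ → (-5,6,1)
river: ρ → (1,6,-5)
river: ρ → (-5,4,2)
closes: descent 0, river 4
min |a| on river = 1

1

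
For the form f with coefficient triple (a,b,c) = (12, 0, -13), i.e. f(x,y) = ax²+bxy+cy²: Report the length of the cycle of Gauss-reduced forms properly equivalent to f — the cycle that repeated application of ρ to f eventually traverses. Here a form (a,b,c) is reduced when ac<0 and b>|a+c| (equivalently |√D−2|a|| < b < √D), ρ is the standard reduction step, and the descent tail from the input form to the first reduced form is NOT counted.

D = 624, ⌊√D⌋ = 24
descent: ρ → (-13,0,12)
descent: ρ → (12,24,-1)  [lands on river]
river: ρ → (-1,24,12)
ρ-cycle length = 2 (tail of 2 descent steps not counted)

2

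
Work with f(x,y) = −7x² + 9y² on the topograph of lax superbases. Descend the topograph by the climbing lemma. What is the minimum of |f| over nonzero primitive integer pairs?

descent: ρ → (9,0,-7)
descent: ρ → (-7,14,2)  [lands on river]
river: ρ → (2,14,-7)
closes: descent 2, river 2
min |a| on river = 2

2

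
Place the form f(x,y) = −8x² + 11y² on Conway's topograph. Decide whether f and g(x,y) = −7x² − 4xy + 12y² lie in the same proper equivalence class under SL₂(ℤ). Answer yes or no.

D₁ = 352, D₂ = 352
river cycle of f (length 6): (-8, 16, 3), (3, 14, -13), (-13, 12, 4), (4, 12, -13), (-13, 14, 3), (3, 16, -8)
river cycle of g (length 6): (-7, 10, 9), (9, 8, -8), (-8, 8, 9), (9, 10, -7), (-7, 18, 1), (1, 18, -7)
cycles differ ⇒ inequivalent

no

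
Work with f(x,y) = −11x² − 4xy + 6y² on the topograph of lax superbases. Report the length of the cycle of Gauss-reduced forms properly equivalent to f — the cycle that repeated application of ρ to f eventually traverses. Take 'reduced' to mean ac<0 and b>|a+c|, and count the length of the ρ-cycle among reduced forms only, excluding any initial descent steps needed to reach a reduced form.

D = 280, ⌊√D⌋ = 16
descent: ρ → (6,16,-1)  [lands on river]
river: ρ → (-1,16,6)
river: ρ → (6,8,-9)
river: ρ → (-9,10,5)
river: ρ → (5,10,-9)
river: ρ → (-9,8,6)
ρ-cycle length = 6 (tail of 1 descent step not counted)

6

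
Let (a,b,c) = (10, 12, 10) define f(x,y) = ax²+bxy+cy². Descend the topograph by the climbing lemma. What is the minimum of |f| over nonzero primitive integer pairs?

translate: b→-8 (≡12 mod 20), so (10,12,10)→(10,-8,8)
flip: (10,-8,8)→(8,8,10)
reduced (well bottom): (8,8,10) with a≤c, −a<b≤a
well minimum = a = 8

8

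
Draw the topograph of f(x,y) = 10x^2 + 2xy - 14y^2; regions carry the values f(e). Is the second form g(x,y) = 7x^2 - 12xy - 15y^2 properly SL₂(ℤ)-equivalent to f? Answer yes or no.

D₁ = 564, D₂ = 564
river cycle of f (length 4): (10, 22, -2), (-2, 22, 10), (10, 18, -6), (-6, 18, 10)
river cycle of g (length 6): (-15, 12, 7), (7, 16, -11), (-11, 6, 12), (12, 18, -5), (-5, 22, 4), (4, 18, -15)
cycles differ ⇒ inequivalent

no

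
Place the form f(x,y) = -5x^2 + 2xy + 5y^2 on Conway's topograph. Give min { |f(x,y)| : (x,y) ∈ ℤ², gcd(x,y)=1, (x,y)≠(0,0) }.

river: ρ → (5,8,-2)
river: ρ → (-2,8,5)
river: ρ → (5,2,-5)
river: ρ → (-5,8,2)
river: ρ → (2,8,-5)
river: ρ → (-5,2,5)
closes: descent 0, river 6
min |a| on river = 2

2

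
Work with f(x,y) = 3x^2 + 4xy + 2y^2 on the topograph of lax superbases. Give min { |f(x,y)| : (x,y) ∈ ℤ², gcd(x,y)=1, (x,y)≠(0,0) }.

translate: b→-2 (≡4 mod 6), so (3,4,2)→(3,-2,1)
flip: (3,-2,1)→(1,2,3)
translate: b→0 (≡2 mod 2), so (1,2,3)→(1,0,2)
reduced (well bottom): (1,0,2) with a≤c, −a<b≤a
well minimum = a = 1

1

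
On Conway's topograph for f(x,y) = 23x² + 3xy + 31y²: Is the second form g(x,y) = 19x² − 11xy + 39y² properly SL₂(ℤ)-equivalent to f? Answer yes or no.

D₁ = -2843, D₂ = -2843
f: reduced (well bottom): (23,3,31) with a≤c, −a<b≤a
g: reduced (well bottom): (19,-11,39) with a≤c, −a<b≤a
reduced forms (23, 3, 31) vs (19, -11, 39) ⇒ inequivalent

no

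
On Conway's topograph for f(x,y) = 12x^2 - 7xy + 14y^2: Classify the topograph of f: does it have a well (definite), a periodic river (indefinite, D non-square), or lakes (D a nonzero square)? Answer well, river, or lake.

D = b²−4ac = (-7)² − 4·12·14 = -623
D < 0 ⇒ definite ⇒ every region one sign ⇒ single well

well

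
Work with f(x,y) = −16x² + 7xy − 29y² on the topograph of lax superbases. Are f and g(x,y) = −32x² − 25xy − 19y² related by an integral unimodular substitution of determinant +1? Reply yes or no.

D₁ = -1807, D₂ = -1807
f is negative-definite; reduce −f:
−f: reduced (well bottom): (16,-7,29) with a≤c, −a<b≤a
flip sign back: reduced form of f is (-16,7,-29)
g is negative-definite; reduce −g:
−g: flip: (32,25,19)→(19,-25,32)
−g: translate: b→13 (≡-25 mod 38), so (19,-25,32)→(19,13,26)
−g: reduced (well bottom): (19,13,26) with a≤c, −a<b≤a
flip sign back: reduced form of g is (-19,-13,-26)
reduced forms (-16, 7, -29) vs (-19, -13, -26) ⇒ inequivalent

no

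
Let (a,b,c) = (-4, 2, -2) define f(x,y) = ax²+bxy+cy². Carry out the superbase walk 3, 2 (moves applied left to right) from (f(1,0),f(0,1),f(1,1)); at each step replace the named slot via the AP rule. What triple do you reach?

start (-4,-2,-4) = (f(1,0),f(0,1),f(1,1))
replace slot 3: 2·((-4)+(-2)) − (-4) = -8 → (-4,-2,-8)
replace slot 2: 2·((-4)+(-8)) − (-2) = -22 → (-4,-22,-8)

-4,-22,-8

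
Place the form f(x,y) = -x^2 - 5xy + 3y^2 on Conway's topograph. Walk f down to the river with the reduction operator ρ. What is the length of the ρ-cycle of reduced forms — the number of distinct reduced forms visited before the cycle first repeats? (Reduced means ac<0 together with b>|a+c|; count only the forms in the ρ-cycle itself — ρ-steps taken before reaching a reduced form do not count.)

D = 37, ⌊√D⌋ = 6
descent: ρ → (3,5,-1)  [lands on river]
river: ρ → (-1,5,3)
river: ρ → (3,1,-3)
river: ρ → (-3,5,1)
river: ρ → (1,5,-3)
river: ρ → (-3,1,3)
ρ-cycle length = 6 (tail of 1 descent step not counted)

6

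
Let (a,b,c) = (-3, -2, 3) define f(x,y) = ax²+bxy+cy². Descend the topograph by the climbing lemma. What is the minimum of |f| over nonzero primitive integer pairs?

descent: ρ → (3,2,-3)  [lands on river]
river: ρ → (-3,4,2)
river: ρ → (2,4,-3)
river: ρ → (-3,2,3)
river: ρ → (3,4,-2)
river: ρ → (-2,4,3)
closes: descent 1, river 6
min |a| on river = 2

2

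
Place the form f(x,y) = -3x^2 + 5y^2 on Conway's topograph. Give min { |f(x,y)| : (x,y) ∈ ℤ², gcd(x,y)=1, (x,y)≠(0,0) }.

descent: ρ → (5,0,-3)
descent: ρ → (-3,6,2)  [lands on river]
river: ρ → (2,6,-3)
closes: descent 2, river 2
min |a| on river = 2

2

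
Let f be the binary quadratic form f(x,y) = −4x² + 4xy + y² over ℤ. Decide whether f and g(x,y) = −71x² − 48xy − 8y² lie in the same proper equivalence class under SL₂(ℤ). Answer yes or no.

D₁ = 32, D₂ = 32
river cycle of f (length 2): (1, 4, -4), (-4, 4, 1)
river cycle of g (length 2): (1, 4, -4), (-4, 4, 1)
cycles coincide ⇒ equivalent

yes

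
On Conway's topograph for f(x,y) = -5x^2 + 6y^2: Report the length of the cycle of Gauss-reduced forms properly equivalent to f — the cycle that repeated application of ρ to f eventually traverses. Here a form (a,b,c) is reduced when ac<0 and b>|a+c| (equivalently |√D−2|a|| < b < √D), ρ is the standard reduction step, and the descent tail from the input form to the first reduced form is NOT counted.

D = 120, ⌊√D⌋ = 10
descent: ρ → (6,0,-5)
descent: ρ → (-5,10,1)  [lands on river]
river: ρ → (1,10,-5)
ρ-cycle length = 2 (tail of 2 descent steps not counted)

2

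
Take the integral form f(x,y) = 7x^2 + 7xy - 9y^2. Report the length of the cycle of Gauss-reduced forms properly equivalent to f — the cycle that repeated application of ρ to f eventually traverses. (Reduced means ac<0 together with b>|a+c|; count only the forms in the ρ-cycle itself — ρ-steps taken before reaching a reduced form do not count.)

D = 301, ⌊√D⌋ = 17
river: ρ → (-9,11,5)
river: ρ → (5,9,-11)
river: ρ → (-11,13,3)
river: ρ → (3,17,-1)
river: ρ → (-1,17,3)
river: ρ → (3,13,-11)
river: ρ → (-11,9,5)
river: ρ → (5,11,-9)
river: ρ → (-9,7,7)
river: ρ → (7,7,-9)
ρ-cycle length = 10 (tail of 0 descent steps not counted)

10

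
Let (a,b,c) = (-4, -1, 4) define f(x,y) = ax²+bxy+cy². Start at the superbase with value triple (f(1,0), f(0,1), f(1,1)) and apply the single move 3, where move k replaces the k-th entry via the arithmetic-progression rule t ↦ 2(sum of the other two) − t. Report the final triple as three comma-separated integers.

start (-4,4,-1) = (f(1,0),f(0,1),f(1,1))
replace slot 3: 2·((-4)+4) − (-1) = 1 → (-4,4,1)

-4,4,1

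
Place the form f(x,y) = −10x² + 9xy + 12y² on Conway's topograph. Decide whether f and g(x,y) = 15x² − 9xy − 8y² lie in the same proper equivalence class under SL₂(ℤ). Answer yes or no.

D₁ = 561, D₂ = 561
river cycle of f (length 16): (12, 15, -7), (-7, 13, 14), (14, 15, -6), (-6, 21, 5), (5, 19, -10), (-10, 21, 3), (3, 21, -10), (-10, 19, 5), (5, 21, -6), (-6, 15, 14), … (6 more)
river cycle of g (length 10): (-8, 9, 15), (15, 21, -2), (-2, 23, 4), (4, 17, -17), (-17, 17, 4), (4, 23, -2), (-2, 21, 15), (15, 9, -8), (-8, 23, 1), (1, 23, -8)
cycles differ ⇒ inequivalent

no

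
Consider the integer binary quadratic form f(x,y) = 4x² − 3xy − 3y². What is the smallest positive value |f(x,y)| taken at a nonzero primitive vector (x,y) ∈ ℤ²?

descent: ρ → (-3,3,4)  [lands on river]
river: ρ → (4,5,-2)
river: ρ → (-2,7,1)
river: ρ → (1,7,-2)
river: ρ → (-2,5,4)
river: ρ → (4,3,-3)
closes: descent 1, river 6
min |a| on river = 1

1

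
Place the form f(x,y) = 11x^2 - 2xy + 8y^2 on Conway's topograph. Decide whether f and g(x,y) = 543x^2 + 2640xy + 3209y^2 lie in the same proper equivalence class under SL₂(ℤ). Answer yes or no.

D₁ = -348, D₂ = -348
f: flip: (11,-2,8)→(8,2,11)
f: reduced (well bottom): (8,2,11) with a≤c, −a<b≤a
g: translate: b→468 (≡2640 mod 1086), so (543,2640,3209)→(543,468,101)
g: flip: (543,468,101)→(101,-468,543)
g: translate: b→-64 (≡-468 mod 202), so (101,-468,543)→(101,-64,11)
g: flip: (101,-64,11)→(11,64,101)
g: translate: b→-2 (≡64 mod 22), so (11,64,101)→(11,-2,8)
g: flip: (11,-2,8)→(8,2,11)
g: reduced (well bottom): (8,2,11) with a≤c, −a<b≤a
reduced forms (8, 2, 11) vs (8, 2, 11) ⇒ equivalent

yes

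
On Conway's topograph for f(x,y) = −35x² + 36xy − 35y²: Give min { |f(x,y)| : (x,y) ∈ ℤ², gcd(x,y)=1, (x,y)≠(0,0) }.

translate: b→34 (≡-36 mod 70), so (35,-36,35)→(35,34,34)
flip: (35,34,34)→(34,-34,35)
translate: b→34 (≡-34 mod 68), so (34,-34,35)→(34,34,35)
reduced (well bottom): (34,34,35) with a≤c, −a<b≤a
well minimum |f| = |-34| = 34 (negative-definite)

34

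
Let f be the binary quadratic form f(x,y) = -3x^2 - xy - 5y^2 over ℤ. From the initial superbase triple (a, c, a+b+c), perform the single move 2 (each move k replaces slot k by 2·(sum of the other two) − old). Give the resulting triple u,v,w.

start (-3,-5,-9) = (f(1,0),f(0,1),f(1,1))
replace slot 2: 2·((-3)+(-9)) − (-5) = -19 → (-3,-19,-9)

-3,-19,-9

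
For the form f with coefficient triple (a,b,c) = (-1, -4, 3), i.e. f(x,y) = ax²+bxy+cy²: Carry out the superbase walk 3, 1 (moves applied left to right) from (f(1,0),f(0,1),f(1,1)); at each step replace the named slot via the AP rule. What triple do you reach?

start (-1,3,-2) = (f(1,0),f(0,1),f(1,1))
replace slot 3: 2·((-1)+3) − (-2) = 6 → (-1,3,6)
replace slot 1: 2·(3+6) − (-1) = 19 → (19,3,6)

19,3,6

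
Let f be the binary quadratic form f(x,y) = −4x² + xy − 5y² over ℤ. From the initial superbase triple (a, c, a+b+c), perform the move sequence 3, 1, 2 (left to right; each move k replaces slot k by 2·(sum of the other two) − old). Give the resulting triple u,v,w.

start (-4,-5,-8) = (f(1,0),f(0,1),f(1,1))
replace slot 3: 2·((-4)+(-5)) − (-8) = -10 → (-4,-5,-10)
replace slot 1: 2·((-5)+(-10)) − (-4) = -26 → (-26,-5,-10)
replace slot 2: 2·((-26)+(-10)) − (-5) = -67 → (-26,-67,-10)

-26,-67,-10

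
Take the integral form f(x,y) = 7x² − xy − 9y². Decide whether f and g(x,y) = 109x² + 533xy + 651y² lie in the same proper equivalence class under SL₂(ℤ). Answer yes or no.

D₁ = 253, D₂ = 253
river cycle of f (length 6): (7, 13, -3), (-3, 11, 11), (11, 11, -3), (-3, 13, 7), (7, 15, -1), (-1, 15, 7)
river cycle of g (length 6): (-1, 15, 7), (7, 13, -3), (-3, 11, 11), (11, 11, -3), (-3, 13, 7), (7, 15, -1)
cycles coincide ⇒ equivalent

yes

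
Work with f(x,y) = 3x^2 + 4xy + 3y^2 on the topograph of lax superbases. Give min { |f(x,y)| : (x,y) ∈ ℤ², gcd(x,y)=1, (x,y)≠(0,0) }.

translate: b→-2 (≡4 mod 6), so (3,4,3)→(3,-2,2)
flip: (3,-2,2)→(2,2,3)
reduced (well bottom): (2,2,3) with a≤c, −a<b≤a
well minimum = a = 2

2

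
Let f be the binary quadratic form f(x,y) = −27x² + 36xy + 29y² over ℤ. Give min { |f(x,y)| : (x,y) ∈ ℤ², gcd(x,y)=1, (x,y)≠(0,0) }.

river: ρ → (29,22,-34)
river: ρ → (-34,46,17)
river: ρ → (17,56,-19)
river: ρ → (-19,58,14)
river: ρ → (14,54,-27)
river: ρ → (-27,54,14)
river: ρ → (14,58,-19)
river: ρ → (-19,56,17)
river: ρ → (17,46,-34)
river: ρ → (-34,22,29)
river: ρ → (29,36,-27)
river: ρ → (-27,18,38)
river: ρ → (38,58,-7)
river: ρ → (-7,54,54)
river: ρ → (54,54,-7)
river: ρ → (-7,58,38)
river: ρ → (38,18,-27)
river: ρ → (-27,36,29)
closes: descent 0, river 18
min |a| on river = 7

7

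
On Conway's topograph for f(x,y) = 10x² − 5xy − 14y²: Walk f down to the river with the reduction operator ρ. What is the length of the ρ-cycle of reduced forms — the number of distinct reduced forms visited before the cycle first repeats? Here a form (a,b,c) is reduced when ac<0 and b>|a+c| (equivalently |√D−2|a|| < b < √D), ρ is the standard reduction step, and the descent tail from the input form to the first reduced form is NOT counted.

D = 585, ⌊√D⌋ = 24
descent: ρ → (-14,5,10)  [lands on river]
river: ρ → (10,15,-9)
river: ρ → (-9,21,4)
river: ρ → (4,19,-14)
river: ρ → (-14,9,9)
river: ρ → (9,9,-14)
river: ρ → (-14,19,4)
river: ρ → (4,21,-9)
river: ρ → (-9,15,10)
river: ρ → (10,5,-14)
river: ρ → (-14,23,1)
river: ρ → (1,23,-14)
ρ-cycle length = 12 (tail of 1 descent step not counted)

12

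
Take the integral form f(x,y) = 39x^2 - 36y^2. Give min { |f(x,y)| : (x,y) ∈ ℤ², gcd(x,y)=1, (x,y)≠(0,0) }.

descent: ρ → (-36,72,3)  [lands on river]
river: ρ → (3,72,-36)
closes: descent 1, river 2
min |a| on river = 3

3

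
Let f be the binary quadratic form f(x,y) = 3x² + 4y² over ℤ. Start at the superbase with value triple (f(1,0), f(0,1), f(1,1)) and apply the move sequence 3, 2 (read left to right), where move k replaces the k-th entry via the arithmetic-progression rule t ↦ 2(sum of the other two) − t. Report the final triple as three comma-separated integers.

start (3,4,7) = (f(1,0),f(0,1),f(1,1))
replace slot 3: 2·(3+4) − 7 = 7 → (3,4,7)
replace slot 2: 2·(3+7) − 4 = 16 → (3,16,7)

3,16,7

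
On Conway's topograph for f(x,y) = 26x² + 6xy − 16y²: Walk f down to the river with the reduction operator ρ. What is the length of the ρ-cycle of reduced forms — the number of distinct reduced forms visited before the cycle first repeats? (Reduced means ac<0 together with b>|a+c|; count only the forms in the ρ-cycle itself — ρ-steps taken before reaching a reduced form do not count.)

D = 1700, ⌊√D⌋ = 41
descent: ρ → (-16,26,16)  [lands on river]
river: ρ → (16,38,-4)
river: ρ → (-4,34,34)
river: ρ → (34,34,-4)
river: ρ → (-4,38,16)
river: ρ → (16,26,-16)
river: ρ → (-16,38,4)
river: ρ → (4,34,-34)
river: ρ → (-34,34,4)
river: ρ → (4,38,-16)
ρ-cycle length = 10 (tail of 1 descent step not counted)

10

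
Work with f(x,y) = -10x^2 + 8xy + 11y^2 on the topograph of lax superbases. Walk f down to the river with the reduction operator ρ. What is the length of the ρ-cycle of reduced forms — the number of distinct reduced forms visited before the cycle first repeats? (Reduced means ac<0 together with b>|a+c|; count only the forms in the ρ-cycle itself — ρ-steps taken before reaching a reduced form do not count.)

D = 504, ⌊√D⌋ = 22
river: ρ → (11,14,-7)
river: ρ → (-7,14,11)
river: ρ → (11,8,-10)
river: ρ → (-10,12,9)
river: ρ → (9,6,-13)
river: ρ → (-13,20,2)
river: ρ → (2,20,-13)
river: ρ → (-13,6,9)
river: ρ → (9,12,-10)
river: ρ → (-10,8,11)
ρ-cycle length = 10 (tail of 0 descent steps not counted)

10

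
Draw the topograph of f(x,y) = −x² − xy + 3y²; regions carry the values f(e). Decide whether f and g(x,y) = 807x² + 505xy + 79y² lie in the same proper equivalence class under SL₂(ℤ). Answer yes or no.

D₁ = 13, D₂ = 13
river cycle of f (length 2): (-1, 3, 1), (1, 3, -1)
river cycle of g (length 2): (-1, 3, 1), (1, 3, -1)
cycles coincide ⇒ equivalent

yes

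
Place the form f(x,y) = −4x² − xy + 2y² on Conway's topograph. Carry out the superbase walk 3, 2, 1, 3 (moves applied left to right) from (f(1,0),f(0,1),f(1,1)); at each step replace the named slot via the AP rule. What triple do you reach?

start (-4,2,-3) = (f(1,0),f(0,1),f(1,1))
replace slot 3: 2·((-4)+2) − (-3) = -1 → (-4,2,-1)
replace slot 2: 2·((-4)+(-1)) − 2 = -12 → (-4,-12,-1)
replace slot 1: 2·((-12)+(-1)) − (-4) = -22 → (-22,-12,-1)
replace slot 3: 2·((-22)+(-12)) − (-1) = -67 → (-22,-12,-67)

-22,-12,-67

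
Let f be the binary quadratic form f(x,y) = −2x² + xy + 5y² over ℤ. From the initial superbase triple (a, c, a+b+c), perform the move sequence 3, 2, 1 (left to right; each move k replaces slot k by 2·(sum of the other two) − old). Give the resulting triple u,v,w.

start (-2,5,4) = (f(1,0),f(0,1),f(1,1))
replace slot 3: 2·((-2)+5) − 4 = 2 → (-2,5,2)
replace slot 2: 2·((-2)+2) − 5 = -5 → (-2,-5,2)
replace slot 1: 2·((-5)+2) − (-2) = -4 → (-4,-5,2)

-4,-5,2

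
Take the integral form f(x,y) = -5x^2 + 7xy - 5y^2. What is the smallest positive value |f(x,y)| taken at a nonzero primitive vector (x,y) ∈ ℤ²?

translate: b→3 (≡-7 mod 10), so (5,-7,5)→(5,3,3)
flip: (5,3,3)→(3,-3,5)
translate: b→3 (≡-3 mod 6), so (3,-3,5)→(3,3,5)
reduced (well bottom): (3,3,5) with a≤c, −a<b≤a
well minimum |f| = |-3| = 3 (negative-definite)

3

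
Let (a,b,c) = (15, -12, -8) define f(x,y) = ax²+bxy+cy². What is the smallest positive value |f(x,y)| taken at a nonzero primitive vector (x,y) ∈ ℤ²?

descent: ρ → (-8,12,15)  [lands on river]
river: ρ → (15,18,-5)
river: ρ → (-5,22,7)
river: ρ → (7,20,-8)
closes: descent 1, river 4
min |a| on river = 5

5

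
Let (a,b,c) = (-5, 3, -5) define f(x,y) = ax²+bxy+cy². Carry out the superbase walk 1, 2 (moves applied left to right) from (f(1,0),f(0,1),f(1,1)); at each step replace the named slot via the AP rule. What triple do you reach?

start (-5,-5,-7) = (f(1,0),f(0,1),f(1,1))
replace slot 1: 2·((-5)+(-7)) − (-5) = -19 → (-19,-5,-7)
replace slot 2: 2·((-19)+(-7)) − (-5) = -47 → (-19,-47,-7)

-19,-47,-7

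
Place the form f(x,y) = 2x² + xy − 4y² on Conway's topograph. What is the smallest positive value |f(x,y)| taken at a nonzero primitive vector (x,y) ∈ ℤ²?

descent: ρ → (-4,-1,2)
descent: ρ → (2,5,-1)  [lands on river]
river: ρ → (-1,5,2)
river: ρ → (2,3,-3)
river: ρ → (-3,3,2)
closes: descent 2, river 4
min |a| on river = 1

1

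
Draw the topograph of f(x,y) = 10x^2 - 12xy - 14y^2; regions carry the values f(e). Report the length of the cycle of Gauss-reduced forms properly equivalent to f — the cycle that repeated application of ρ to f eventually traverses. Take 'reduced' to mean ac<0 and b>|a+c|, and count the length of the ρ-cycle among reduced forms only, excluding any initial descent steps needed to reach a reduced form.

D = 704, ⌊√D⌋ = 26
descent: ρ → (-14,12,10)  [lands on river]
river: ρ → (10,8,-16)
river: ρ → (-16,24,2)
river: ρ → (2,24,-16)
river: ρ → (-16,8,10)
river: ρ → (10,12,-14)
river: ρ → (-14,16,8)
river: ρ → (8,16,-14)
ρ-cycle length = 8 (tail of 1 descent step not counted)

8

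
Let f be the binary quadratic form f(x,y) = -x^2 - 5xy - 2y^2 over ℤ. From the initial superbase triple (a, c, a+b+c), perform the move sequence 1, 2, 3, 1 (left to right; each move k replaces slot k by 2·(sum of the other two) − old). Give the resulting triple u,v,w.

start (-1,-2,-8) = (f(1,0),f(0,1),f(1,1))
replace slot 1: 2·((-2)+(-8)) − (-1) = -19 → (-19,-2,-8)
replace slot 2: 2·((-19)+(-8)) − (-2) = -52 → (-19,-52,-8)
replace slot 3: 2·((-19)+(-52)) − (-8) = -134 → (-19,-52,-134)
replace slot 1: 2·((-52)+(-134)) − (-19) = -353 → (-353,-52,-134)

-353,-52,-134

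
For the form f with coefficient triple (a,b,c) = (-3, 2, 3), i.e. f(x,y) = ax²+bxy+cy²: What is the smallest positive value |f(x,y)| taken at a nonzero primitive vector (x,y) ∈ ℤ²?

river: ρ → (3,4,-2)
river: ρ → (-2,4,3)
river: ρ → (3,2,-3)
river: ρ → (-3,4,2)
river: ρ → (2,4,-3)
river: ρ → (-3,2,3)
closes: descent 0, river 6
min |a| on river = 2

2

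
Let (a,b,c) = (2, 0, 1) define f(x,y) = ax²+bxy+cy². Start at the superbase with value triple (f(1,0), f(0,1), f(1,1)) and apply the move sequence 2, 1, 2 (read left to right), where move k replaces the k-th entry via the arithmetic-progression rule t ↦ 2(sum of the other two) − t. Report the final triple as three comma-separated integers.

start (2,1,3) = (f(1,0),f(0,1),f(1,1))
replace slot 2: 2·(2+3) − 1 = 9 → (2,9,3)
replace slot 1: 2·(9+3) − 2 = 22 → (22,9,3)
replace slot 2: 2·(22+3) − 9 = 41 → (22,41,3)

22,41,3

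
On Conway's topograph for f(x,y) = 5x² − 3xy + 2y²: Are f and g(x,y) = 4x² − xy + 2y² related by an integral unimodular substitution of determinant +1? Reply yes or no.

D₁ = -31, D₂ = -31
f: flip: (5,-3,2)→(2,3,5)
f: translate: b→-1 (≡3 mod 4), so (2,3,5)→(2,-1,4)
f: reduced (well bottom): (2,-1,4) with a≤c, −a<b≤a
g: flip: (4,-1,2)→(2,1,4)
g: reduced (well bottom): (2,1,4) with a≤c, −a<b≤a
reduced forms (2, -1, 4) vs (2, 1, 4) ⇒ inequivalent

no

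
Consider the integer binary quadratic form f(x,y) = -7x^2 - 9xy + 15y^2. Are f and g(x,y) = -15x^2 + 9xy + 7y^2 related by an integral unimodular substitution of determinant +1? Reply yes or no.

D₁ = 501, D₂ = 501
river cycle of f (length 8): (15, 9, -7), (-7, 19, 5), (5, 21, -3), (-3, 21, 5), (5, 19, -7), (-7, 9, 15), (15, 21, -1), (-1, 21, 15)
river cycle of g (length 8): (7, 19, -5), (-5, 21, 3), (3, 21, -5), (-5, 19, 7), (7, 9, -15), (-15, 21, 1), (1, 21, -15), (-15, 9, 7)
cycles differ ⇒ inequivalent

no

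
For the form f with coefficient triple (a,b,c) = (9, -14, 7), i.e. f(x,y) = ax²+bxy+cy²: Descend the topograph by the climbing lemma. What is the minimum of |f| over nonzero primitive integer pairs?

translate: b→4 (≡-14 mod 18), so (9,-14,7)→(9,4,2)
flip: (9,4,2)→(2,-4,9)
translate: b→0 (≡-4 mod 4), so (2,-4,9)→(2,0,7)
reduced (well bottom): (2,0,7) with a≤c, −a<b≤a
well minimum = a = 2

2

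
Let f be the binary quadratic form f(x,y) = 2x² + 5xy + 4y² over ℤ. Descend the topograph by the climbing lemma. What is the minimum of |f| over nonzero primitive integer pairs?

translate: b→1 (≡5 mod 4), so (2,5,4)→(2,1,1)
flip: (2,1,1)→(1,-1,2)
translate: b→1 (≡-1 mod 2), so (1,-1,2)→(1,1,2)
reduced (well bottom): (1,1,2) with a≤c, −a<b≤a
well minimum = a = 1

1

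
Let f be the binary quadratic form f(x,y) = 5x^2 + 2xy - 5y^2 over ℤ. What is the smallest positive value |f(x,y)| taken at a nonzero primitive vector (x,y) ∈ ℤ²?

river: ρ → (-5,8,2)
river: ρ → (2,8,-5)
river: ρ → (-5,2,5)
river: ρ → (5,8,-2)
river: ρ → (-2,8,5)
river: ρ → (5,2,-5)
closes: descent 0, river 6
min |a| on river = 2

2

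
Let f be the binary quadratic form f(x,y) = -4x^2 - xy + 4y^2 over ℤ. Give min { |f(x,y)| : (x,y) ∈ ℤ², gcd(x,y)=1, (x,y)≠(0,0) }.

descent: ρ → (4,1,-4)  [lands on river]
river: ρ → (-4,7,1)
river: ρ → (1,7,-4)
river: ρ → (-4,1,4)
river: ρ → (4,7,-1)
river: ρ → (-1,7,4)
closes: descent 1, river 6
min |a| on river = 1

1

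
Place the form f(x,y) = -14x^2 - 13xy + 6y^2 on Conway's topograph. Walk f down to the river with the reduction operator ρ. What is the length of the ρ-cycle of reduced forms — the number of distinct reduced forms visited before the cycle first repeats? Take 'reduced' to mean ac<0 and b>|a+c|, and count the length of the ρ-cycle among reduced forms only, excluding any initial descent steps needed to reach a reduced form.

D = 505, ⌊√D⌋ = 22
descent: ρ → (6,13,-14)  [lands on river]
river: ρ → (-14,15,5)
river: ρ → (5,15,-14)
river: ρ → (-14,13,6)
river: ρ → (6,11,-16)
river: ρ → (-16,21,1)
river: ρ → (1,21,-16)
river: ρ → (-16,11,6)
ρ-cycle length = 8 (tail of 1 descent step not counted)

8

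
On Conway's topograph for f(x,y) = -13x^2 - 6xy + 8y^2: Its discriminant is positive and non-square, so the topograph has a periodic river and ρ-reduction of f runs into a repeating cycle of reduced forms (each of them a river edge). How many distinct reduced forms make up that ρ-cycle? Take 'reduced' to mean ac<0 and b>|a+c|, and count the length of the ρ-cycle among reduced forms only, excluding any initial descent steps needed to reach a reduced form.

D = 452, ⌊√D⌋ = 21
descent: ρ → (8,6,-13)  [lands on river]
river: ρ → (-13,20,1)
river: ρ → (1,20,-13)
river: ρ → (-13,6,8)
river: ρ → (8,10,-11)
river: ρ → (-11,12,7)
river: ρ → (7,16,-7)
river: ρ → (-7,12,11)
river: ρ → (11,10,-8)
river: ρ → (-8,6,13)
river: ρ → (13,20,-1)
river: ρ → (-1,20,13)
river: ρ → (13,6,-8)
river: ρ → (-8,10,11)
river: ρ → (11,12,-7)
river: ρ → (-7,16,7)
river: ρ → (7,12,-11)
river: ρ → (-11,10,8)
ρ-cycle length = 18 (tail of 1 descent step not counted)

18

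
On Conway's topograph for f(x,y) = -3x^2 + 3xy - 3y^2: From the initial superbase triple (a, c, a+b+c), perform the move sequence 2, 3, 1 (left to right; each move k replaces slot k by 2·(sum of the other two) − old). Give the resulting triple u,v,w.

start (-3,-3,-3) = (f(1,0),f(0,1),f(1,1))
replace slot 2: 2·((-3)+(-3)) − (-3) = -9 → (-3,-9,-3)
replace slot 3: 2·((-3)+(-9)) − (-3) = -21 → (-3,-9,-21)
replace slot 1: 2·((-9)+(-21)) − (-3) = -57 → (-57,-9,-21)

-57,-9,-21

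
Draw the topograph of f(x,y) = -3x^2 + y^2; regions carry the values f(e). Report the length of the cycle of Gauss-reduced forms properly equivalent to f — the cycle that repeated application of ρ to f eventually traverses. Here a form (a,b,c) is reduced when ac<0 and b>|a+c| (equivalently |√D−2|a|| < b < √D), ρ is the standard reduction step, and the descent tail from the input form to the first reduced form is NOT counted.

D = 12, ⌊√D⌋ = 3
descent: ρ → (1,2,-2)  [lands on river]
river: ρ → (-2,2,1)
ρ-cycle length = 2 (tail of 1 descent step not counted)

2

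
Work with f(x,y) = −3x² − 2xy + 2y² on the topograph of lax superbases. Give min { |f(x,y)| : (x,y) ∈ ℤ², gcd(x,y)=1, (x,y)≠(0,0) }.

descent: ρ → (2,2,-3)  [lands on river]
river: ρ → (-3,4,1)
river: ρ → (1,4,-3)
river: ρ → (-3,2,2)
closes: descent 1, river 4
min |a| on river = 1

1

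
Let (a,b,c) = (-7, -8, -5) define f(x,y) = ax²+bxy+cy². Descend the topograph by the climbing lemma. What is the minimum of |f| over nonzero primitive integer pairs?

translate: b→-6 (≡8 mod 14), so (7,8,5)→(7,-6,4)
flip: (7,-6,4)→(4,6,7)
translate: b→-2 (≡6 mod 8), so (4,6,7)→(4,-2,5)
reduced (well bottom): (4,-2,5) with a≤c, −a<b≤a
well minimum |f| = |-4| = 4 (negative-definite)

4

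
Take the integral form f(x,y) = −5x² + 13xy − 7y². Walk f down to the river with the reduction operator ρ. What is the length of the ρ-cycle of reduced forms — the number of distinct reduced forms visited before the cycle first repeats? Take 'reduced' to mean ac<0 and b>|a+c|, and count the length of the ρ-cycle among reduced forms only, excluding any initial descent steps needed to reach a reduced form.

D = 29, ⌊√D⌋ = 5
descent: ρ → (-7,1,1)
descent: ρ → (1,5,-1)  [lands on river]
river: ρ → (-1,5,1)
ρ-cycle length = 2 (tail of 2 descent steps not counted)

2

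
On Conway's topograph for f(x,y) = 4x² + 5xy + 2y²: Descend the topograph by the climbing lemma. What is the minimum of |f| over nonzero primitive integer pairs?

translate: b→-3 (≡5 mod 8), so (4,5,2)→(4,-3,1)
flip: (4,-3,1)→(1,3,4)
translate: b→1 (≡3 mod 2), so (1,3,4)→(1,1,2)
reduced (well bottom): (1,1,2) with a≤c, −a<b≤a
well minimum = a = 1

1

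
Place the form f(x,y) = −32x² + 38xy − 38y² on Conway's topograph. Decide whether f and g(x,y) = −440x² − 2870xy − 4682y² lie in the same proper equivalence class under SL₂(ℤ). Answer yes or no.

D₁ = -3420, D₂ = -3420
f is negative-definite; reduce −f:
−f: translate: b→26 (≡-38 mod 64), so (32,-38,38)→(32,26,32)
−f: reduced (well bottom): (32,26,32) with a≤c, −a<b≤a
flip sign back: reduced form of f is (-32,-26,-32)
g is negative-definite; reduce −g:
−g: translate: b→230 (≡2870 mod 880), so (440,2870,4682)→(440,230,32)
−g: flip: (440,230,32)→(32,-230,440)
−g: translate: b→26 (≡-230 mod 64), so (32,-230,440)→(32,26,32)
−g: reduced (well bottom): (32,26,32) with a≤c, −a<b≤a
flip sign back: reduced form of g is (-32,-26,-32)
reduced forms (-32, -26, -32) vs (-32, -26, -32) ⇒ equivalent

yes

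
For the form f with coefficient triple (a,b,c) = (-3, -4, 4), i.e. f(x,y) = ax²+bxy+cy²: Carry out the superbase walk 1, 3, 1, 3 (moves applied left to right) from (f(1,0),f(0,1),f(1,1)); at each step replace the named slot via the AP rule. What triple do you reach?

start (-3,4,-3) = (f(1,0),f(0,1),f(1,1))
replace slot 1: 2·(4+(-3)) − (-3) = 5 → (5,4,-3)
replace slot 3: 2·(5+4) − (-3) = 21 → (5,4,21)
replace slot 1: 2·(4+21) − 5 = 45 → (45,4,21)
replace slot 3: 2·(45+4) − 21 = 77 → (45,4,77)

45,4,77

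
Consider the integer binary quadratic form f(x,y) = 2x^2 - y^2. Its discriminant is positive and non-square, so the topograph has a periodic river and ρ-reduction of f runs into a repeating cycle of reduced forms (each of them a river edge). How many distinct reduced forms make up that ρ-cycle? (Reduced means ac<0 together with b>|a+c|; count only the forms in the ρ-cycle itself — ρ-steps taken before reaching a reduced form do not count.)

D = 8, ⌊√D⌋ = 2
descent: ρ → (-1,2,1)  [lands on river]
river: ρ → (1,2,-1)
ρ-cycle length = 2 (tail of 1 descent step not counted)

2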